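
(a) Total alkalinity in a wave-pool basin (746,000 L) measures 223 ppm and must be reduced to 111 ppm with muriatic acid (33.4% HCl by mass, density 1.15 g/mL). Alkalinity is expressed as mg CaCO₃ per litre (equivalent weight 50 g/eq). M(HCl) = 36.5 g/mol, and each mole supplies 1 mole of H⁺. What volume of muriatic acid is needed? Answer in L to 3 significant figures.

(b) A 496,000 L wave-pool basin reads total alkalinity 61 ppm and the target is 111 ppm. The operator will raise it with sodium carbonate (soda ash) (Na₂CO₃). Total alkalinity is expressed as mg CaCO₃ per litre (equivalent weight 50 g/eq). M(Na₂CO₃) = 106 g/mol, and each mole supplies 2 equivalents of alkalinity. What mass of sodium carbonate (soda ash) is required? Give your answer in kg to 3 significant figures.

(a) Alkalinity to neutralize: (223 − 111) = 112 mg/L as CaCO₃ × 746,000 L = 83,550 g as CaCO₃.
(a) Equivalents of H⁺ required: 83,550 ÷ 50 g/eq = 1671 eq = 1671 mol HCl.
(a) Mass of HCl: 1671 × 36.5 = 60,990 g.
(a) Mass of 33.4% solution: 60,990 / 0.334 = 182,600 g.
(a) Volume: 182,600 g ÷ 1.15 g/mL = 158,800 mL.

(b) Alkalinity to add: (111 − 61) = 50 mg/L as CaCO₃ × 496,000 L = 24,800 g as CaCO₃.
(b) Equivalents: 24,800 g ÷ 50 g/eq = 496 eq.
(b) Each mole of Na₂CO₃ supplies 2 eq, so 496 / 2 = 248 mol.
(b) Mass: 248 mol × 106 g/mol = 26,290 g.

(a) 159 L; (b) 26.3 kg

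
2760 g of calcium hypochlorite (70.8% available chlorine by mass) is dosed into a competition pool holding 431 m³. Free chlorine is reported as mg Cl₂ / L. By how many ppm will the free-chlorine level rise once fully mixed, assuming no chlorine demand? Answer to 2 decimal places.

Volume: 431 m³ = 431,000 L.
Available chlorine delivered: 2760 g × 0.708 = 1954 g as Cl₂.
Concentration rise: 1954 g / 431,000 L = 4.534 mg/L = 4.53 ppm.

4.53 ppm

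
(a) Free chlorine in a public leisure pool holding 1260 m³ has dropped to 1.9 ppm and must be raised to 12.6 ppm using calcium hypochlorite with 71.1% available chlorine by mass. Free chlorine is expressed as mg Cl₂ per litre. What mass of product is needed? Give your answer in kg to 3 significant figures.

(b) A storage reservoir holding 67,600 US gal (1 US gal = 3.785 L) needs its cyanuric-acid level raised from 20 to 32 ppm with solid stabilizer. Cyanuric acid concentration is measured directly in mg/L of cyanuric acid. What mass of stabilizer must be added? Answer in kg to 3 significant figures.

(a) 19.0 kg; (b) 3.07 kg

(a) Volume: 1260 m³ = 1,260,000 L.
(a) Chlorine deficit: 12.6 − 1.9 = 10.7 ppm = 10.7 mg/L as Cl₂.
(a) Cl₂ equivalent needed: 10.7 mg/L × 1,260,000 L = 13,480,000 mg = 13,480 g.
(a) Product at 71.1% available chlorine: 13,480 / 0.711 = 18,960 g.

(b) Volume: 67,600 US gal × 3.785 L/gal = 255,866 L.
(b) CYA to add: (32 − 20) = 12 mg/L × 255,866 L = 3070 g cyanuric acid.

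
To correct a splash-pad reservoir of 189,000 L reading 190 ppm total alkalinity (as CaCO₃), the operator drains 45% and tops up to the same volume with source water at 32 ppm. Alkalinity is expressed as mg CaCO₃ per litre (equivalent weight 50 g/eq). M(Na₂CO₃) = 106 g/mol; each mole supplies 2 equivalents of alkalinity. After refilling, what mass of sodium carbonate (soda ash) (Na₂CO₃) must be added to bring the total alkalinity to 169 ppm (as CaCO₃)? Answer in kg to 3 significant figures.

After draining 45% and refilling: 190 × 0.55 + 32 × 0.45 = 118.9 ppm.
Deficit to target: 169 − 118.9 = 50.1 mg/L.
As CaCO₃: 50.1 mg/L × 189,000 L = 9469 g; ÷ 50 g/eq ÷ 2 = 94.69 mol Na₂CO₃.
Mass: 94.69 × 106 = 10,040 g.

10.0 kg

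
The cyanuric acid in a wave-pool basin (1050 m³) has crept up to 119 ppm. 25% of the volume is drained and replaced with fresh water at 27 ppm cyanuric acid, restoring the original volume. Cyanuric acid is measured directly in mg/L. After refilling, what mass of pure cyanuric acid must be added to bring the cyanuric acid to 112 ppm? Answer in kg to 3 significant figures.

Volume: 1050 m³ = 1,050,000 L.
After draining 25% and refilling: 119 × 0.75 + 27 × 0.25 = 96 ppm.
Deficit to target: 112 − 96 = 16 mg/L.
Mass: 16 mg/L × 1,050,000 L = 16,800 g cyanuric acid.

16.8 kg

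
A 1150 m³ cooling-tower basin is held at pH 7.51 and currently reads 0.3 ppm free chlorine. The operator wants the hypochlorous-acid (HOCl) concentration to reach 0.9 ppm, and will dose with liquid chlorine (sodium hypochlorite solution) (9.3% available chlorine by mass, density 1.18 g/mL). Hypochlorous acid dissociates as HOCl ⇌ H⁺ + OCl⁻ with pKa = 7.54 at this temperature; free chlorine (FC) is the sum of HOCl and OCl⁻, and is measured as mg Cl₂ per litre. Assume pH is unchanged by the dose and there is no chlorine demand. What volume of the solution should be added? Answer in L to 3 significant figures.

15.1 L

Volume: 1150 m³ = 1,150,000 L.
[OCl⁻]/[HOCl] = 10^(pH − pKa) = 10^(7.51 − 7.54) = 0.9333; fraction as HOCl = 1/(1 + 0.9333) = 0.5173.
Free chlorine required for 0.9 ppm HOCl: 0.9 / 0.5173 = 1.74 ppm.
FC to add: 1.74 − 0.3 = 1.44 mg/L as Cl₂.
Cl₂ equivalent: 1.44 mg/L × 1,150,000 L = 1656 g.
Product at 9.3% available Cl: 1656 / 0.093 = 17,810 g.
Volume: 17,810 g ÷ 1.18 g/mL = 15,090 mL.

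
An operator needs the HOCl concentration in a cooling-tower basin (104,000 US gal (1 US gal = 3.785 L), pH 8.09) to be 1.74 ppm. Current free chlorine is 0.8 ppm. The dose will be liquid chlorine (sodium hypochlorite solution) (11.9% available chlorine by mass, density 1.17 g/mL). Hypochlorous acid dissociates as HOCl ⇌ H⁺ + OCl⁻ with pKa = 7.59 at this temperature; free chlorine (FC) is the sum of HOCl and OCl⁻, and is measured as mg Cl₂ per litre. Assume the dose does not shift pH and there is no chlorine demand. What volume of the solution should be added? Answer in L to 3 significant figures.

Volume: 104,000 US gal × 3.785 L/gal = 393,640 L.
[OCl⁻]/[HOCl] = 10^(pH − pKa) = 10^(8.09 − 7.59) = 3.162; fraction as HOCl = 1/(1 + 3.162) = 0.2403.
Free chlorine required for 1.74 ppm HOCl: 1.74 / 0.2403 = 7.242 ppm.
FC to add: 7.242 − 0.8 = 6.442 mg/L as Cl₂.
Cl₂ equivalent: 6.442 mg/L × 393,640 L = 2536 g.
Product at 11.9% available Cl: 2536 / 0.119 = 21,310 g.
Volume: 21,310 g ÷ 1.17 g/mL = 18,210 mL.

18.2 L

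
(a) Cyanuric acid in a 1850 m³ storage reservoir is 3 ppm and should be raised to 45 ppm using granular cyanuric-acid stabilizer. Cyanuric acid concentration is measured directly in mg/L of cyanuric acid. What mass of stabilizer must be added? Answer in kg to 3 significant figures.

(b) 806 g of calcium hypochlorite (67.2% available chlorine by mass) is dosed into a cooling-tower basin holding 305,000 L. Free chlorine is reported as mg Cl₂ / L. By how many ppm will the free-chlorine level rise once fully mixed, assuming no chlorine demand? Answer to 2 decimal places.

(a) Volume: 1850 m³ = 1,850,000 L.
(a) CYA to add: (45 − 3) = 42 mg/L × 1,850,000 L = 77,700 g cyanuric acid.

(b) Available chlorine delivered: 806 g × 0.672 = 541.6 g as Cl₂.
(b) Concentration rise: 541.6 g / 305,000 L = 1.776 mg/L = 1.78 ppm.

(a) 77.7 kg; (b) 1.78 ppm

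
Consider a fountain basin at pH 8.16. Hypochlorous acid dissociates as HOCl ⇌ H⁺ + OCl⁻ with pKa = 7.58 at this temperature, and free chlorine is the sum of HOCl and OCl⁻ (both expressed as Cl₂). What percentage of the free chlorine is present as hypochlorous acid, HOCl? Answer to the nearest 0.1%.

[OCl⁻]/[HOCl] = 10^(pH − pKa) = 10^(8.16 − 7.58) = 10^0.58 = 3.802.
Fraction as HOCl = 1 / (1 + 3.802) = 0.2083.

20.8%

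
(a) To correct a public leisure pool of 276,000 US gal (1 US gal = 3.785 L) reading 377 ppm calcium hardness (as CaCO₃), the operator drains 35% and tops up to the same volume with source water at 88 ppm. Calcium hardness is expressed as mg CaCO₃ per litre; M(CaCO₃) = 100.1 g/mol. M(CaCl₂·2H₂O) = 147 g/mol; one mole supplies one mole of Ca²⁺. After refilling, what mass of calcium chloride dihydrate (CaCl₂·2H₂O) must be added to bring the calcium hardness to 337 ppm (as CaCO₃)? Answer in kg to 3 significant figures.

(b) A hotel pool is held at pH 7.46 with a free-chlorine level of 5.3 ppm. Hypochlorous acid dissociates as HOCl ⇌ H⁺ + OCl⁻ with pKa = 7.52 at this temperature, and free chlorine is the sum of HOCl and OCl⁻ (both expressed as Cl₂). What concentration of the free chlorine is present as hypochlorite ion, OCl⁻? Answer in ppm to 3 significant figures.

(a) 93.8 kg; (b) 2.47 ppm

(a) Volume: 276,000 US gal × 3.785 L/gal = 1,044,660 L.
(a) After draining 35% and refilling: 377 × 0.65 + 88 × 0.35 = 275.85 ppm.
(a) Deficit to target: 337 − 275.85 = 61.15 mg/L.
(a) As CaCO₃: 61.15 mg/L × 1,044,660 L = 63,880 g; ÷ 100.1 = 638.2 mol Ca²⁺.
(a) Mass: 638.2 × 147 = 93,810 g.

(b) [OCl⁻]/[HOCl] = 10^(pH − pKa) = 10^(7.46 − 7.52) = 10^-0.06 = 0.871.
(b) Fraction as HOCl = 1 / (1 + 0.871) = 0.5345.
(b) OCl⁻ = (1 − 0.5345) × 5.3 ppm = 2.467 ppm.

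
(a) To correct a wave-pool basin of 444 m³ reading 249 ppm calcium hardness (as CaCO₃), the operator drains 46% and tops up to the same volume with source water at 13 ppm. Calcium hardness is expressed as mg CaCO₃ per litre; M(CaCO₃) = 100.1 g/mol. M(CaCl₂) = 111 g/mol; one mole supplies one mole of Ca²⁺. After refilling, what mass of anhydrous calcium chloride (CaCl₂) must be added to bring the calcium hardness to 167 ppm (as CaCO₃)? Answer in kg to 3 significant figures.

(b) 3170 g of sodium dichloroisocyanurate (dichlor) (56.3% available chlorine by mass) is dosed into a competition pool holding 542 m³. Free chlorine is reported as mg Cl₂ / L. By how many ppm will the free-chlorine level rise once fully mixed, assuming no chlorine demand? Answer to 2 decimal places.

(a) 13.1 kg; (b) 3.29 ppm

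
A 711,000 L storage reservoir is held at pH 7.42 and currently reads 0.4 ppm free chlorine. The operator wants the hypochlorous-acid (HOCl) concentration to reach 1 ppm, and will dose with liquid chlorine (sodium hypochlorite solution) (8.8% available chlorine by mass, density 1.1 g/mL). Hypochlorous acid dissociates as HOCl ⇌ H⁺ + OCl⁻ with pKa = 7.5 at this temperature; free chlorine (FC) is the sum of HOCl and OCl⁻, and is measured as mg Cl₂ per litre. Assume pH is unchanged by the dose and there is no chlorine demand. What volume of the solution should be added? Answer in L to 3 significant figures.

[OCl⁻]/[HOCl] = 10^(pH − pKa) = 10^(7.42 − 7.5) = 0.8318; fraction as HOCl = 1/(1 + 0.8318) = 0.5459.
Free chlorine required for 1 ppm HOCl: 1 / 0.5459 = 1.832 ppm.
FC to add: 1.832 − 0.4 = 1.432 mg/L as Cl₂.
Cl₂ equivalent: 1.432 mg/L × 711,000 L = 1018 g.
Product at 8.8% available Cl: 1018 / 0.088 = 11,570 g.
Volume: 11,570 g ÷ 1.1 g/mL = 10,520 mL.

10.5 L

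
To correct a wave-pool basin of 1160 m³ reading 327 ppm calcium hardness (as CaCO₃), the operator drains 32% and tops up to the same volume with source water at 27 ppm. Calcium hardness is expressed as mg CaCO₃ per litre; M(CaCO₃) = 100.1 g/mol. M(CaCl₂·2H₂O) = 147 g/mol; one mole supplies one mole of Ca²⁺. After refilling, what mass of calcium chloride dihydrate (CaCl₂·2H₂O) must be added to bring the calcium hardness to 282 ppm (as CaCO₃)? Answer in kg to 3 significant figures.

Volume: 1160 m³ = 1,160,000 L.
After draining 32% and refilling: 327 × 0.68 + 27 × 0.32 = 231 ppm.
Deficit to target: 282 − 231 = 51 mg/L.
As CaCO₃: 51 mg/L × 1,160,000 L = 59,160 g; ÷ 100.1 = 591 mol Ca²⁺.
Mass: 591 × 147 = 86,880 g.

86.9 kg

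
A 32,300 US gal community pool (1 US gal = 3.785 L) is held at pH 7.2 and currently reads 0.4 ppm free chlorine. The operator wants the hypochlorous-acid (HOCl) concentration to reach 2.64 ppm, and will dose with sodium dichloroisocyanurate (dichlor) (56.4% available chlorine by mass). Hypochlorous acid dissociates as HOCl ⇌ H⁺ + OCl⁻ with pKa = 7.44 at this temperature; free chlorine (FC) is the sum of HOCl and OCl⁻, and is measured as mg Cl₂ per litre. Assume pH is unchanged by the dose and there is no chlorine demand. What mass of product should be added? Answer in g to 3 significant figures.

815 g

Volume: 32,300 US gal × 3.785 L/gal = 122,256 L.
[OCl⁻]/[HOCl] = 10^(pH − pKa) = 10^(7.2 − 7.44) = 0.5754; fraction as HOCl = 1/(1 + 0.5754) = 0.6347.
Free chlorine required for 2.64 ppm HOCl: 2.64 / 0.6347 = 4.159 ppm.
FC to add: 4.159 − 0.4 = 3.759 mg/L as Cl₂.
Cl₂ equivalent: 3.759 mg/L × 122,256 L = 459.6 g.
Product at 56.4% available Cl: 459.6 / 0.564 = 814.9 g.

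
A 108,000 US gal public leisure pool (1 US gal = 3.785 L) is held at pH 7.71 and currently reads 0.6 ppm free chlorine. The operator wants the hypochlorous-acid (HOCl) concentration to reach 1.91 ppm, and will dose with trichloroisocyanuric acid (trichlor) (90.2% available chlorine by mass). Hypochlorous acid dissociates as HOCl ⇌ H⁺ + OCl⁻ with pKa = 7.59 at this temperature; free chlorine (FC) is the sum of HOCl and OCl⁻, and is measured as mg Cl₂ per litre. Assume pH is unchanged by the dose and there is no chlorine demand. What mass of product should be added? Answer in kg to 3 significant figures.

1.73 kg

Volume: 108,000 US gal × 3.785 L/gal = 408,780 L.
[OCl⁻]/[HOCl] = 10^(pH − pKa) = 10^(7.71 − 7.59) = 1.318; fraction as HOCl = 1/(1 + 1.318) = 0.4314.
Free chlorine required for 1.91 ppm HOCl: 1.91 / 0.4314 = 4.428 ppm.
FC to add: 4.428 − 0.6 = 3.828 mg/L as Cl₂.
Cl₂ equivalent: 3.828 mg/L × 408,780 L = 1565 g.
Product at 90.2% available Cl: 1565 / 0.902 = 1735 g.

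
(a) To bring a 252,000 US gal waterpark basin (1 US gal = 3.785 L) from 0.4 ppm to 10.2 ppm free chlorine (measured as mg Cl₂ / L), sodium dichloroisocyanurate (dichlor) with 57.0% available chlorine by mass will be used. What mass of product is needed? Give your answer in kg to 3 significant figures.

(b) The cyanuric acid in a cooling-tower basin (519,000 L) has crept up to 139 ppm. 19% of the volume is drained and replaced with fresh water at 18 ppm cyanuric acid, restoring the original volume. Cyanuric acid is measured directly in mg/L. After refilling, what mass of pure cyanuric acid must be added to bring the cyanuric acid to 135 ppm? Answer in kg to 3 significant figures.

(a) 16.4 kg; (b) 9.86 kg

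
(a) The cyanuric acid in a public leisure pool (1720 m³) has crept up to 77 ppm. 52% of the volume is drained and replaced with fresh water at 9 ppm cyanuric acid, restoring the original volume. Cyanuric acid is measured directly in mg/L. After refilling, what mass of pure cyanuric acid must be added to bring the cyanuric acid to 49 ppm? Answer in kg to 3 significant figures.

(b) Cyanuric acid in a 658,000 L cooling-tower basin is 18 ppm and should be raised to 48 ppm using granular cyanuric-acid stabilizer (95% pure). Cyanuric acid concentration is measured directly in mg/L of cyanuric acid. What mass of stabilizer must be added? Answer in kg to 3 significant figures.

(a) Volume: 1720 m³ = 1,720,000 L.
(a) After draining 52% and refilling: 77 × 0.48 + 9 × 0.52 = 41.64 ppm.
(a) Deficit to target: 49 − 41.64 = 7.36 mg/L.
(a) Mass: 7.36 mg/L × 1,720,000 L = 12,660 g cyanuric acid.

(b) CYA to add: (48 − 18) = 30 mg/L × 658,000 L = 19,740 g cyanuric acid.
(b) At 95% purity: 19,740 / 0.95 = 20,780 g product.

(a) 12.7 kg; (b) 20.8 kg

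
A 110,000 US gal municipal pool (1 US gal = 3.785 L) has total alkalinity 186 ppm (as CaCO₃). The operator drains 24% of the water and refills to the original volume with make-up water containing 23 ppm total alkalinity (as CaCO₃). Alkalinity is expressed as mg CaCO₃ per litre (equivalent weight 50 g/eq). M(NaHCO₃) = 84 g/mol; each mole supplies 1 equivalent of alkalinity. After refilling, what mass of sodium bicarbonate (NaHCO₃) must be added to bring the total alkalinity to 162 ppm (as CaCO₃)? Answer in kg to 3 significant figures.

10.6 kg

Volume: 110,000 US gal × 3.785 L/gal = 416,350 L.
After draining 24% and refilling: 186 × 0.76 + 23 × 0.24 = 146.88 ppm.
Deficit to target: 162 − 146.88 = 15.12 mg/L.
As CaCO₃: 15.12 mg/L × 416,350 L = 6295 g; ÷ 50 g/eq ÷ 1 = 125.9 mol NaHCO₃.
Mass: 125.9 × 84 = 10,580 g.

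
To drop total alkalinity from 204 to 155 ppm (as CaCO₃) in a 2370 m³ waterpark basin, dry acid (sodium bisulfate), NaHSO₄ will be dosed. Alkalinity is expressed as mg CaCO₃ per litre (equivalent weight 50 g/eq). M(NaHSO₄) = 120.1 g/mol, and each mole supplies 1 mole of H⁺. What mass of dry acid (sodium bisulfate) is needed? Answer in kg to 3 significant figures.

279 kg

Volume: 2370 m³ = 2,370,000 L.
Alkalinity to neutralize: (204 − 155) = 49 mg/L as CaCO₃ × 2,370,000 L = 116,100 g as CaCO₃.
Equivalents of H⁺ required: 116,100 ÷ 50 g/eq = 2323 eq = 2323 mol NaHSO₄.
Mass of NaHSO₄: 2323 × 120.1 = 278,900 g.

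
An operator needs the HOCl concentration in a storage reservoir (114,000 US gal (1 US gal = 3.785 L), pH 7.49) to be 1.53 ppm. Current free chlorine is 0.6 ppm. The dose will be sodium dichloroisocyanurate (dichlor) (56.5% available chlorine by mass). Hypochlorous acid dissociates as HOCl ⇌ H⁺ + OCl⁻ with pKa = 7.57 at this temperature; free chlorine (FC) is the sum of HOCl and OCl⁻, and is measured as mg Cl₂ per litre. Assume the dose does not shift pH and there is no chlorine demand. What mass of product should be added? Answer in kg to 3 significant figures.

1.68 kg

Volume: 114,000 US gal × 3.785 L/gal = 431,490 L.
[OCl⁻]/[HOCl] = 10^(pH − pKa) = 10^(7.49 − 7.57) = 0.8318; fraction as HOCl = 1/(1 + 0.8318) = 0.5459.
Free chlorine required for 1.53 ppm HOCl: 1.53 / 0.5459 = 2.803 ppm.
FC to add: 2.803 − 0.6 = 2.203 mg/L as Cl₂.
Cl₂ equivalent: 2.203 mg/L × 431,490 L = 950.4 g.
Product at 56.5% available Cl: 950.4 / 0.565 = 1682 g.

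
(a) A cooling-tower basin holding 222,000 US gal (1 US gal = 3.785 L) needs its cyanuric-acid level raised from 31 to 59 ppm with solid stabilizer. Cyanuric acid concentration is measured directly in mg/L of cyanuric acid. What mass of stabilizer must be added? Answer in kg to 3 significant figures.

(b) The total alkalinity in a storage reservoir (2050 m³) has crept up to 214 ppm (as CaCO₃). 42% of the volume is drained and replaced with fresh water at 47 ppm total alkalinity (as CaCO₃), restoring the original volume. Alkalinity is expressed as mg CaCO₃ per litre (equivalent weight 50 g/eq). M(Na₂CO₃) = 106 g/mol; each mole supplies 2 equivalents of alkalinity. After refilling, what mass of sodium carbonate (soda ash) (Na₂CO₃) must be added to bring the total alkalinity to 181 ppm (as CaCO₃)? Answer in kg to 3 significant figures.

(a) 23.5 kg; (b) 80.7 kg

(a) Volume: 222,000 US gal × 3.785 L/gal = 840,270 L.
(a) CYA to add: (59 − 31) = 28 mg/L × 840,270 L = 23,530 g cyanuric acid.

(b) Volume: 2050 m³ = 2,050,000 L.
(b) After draining 42% and refilling: 214 × 0.58 + 47 × 0.42 = 143.86 ppm.
(b) Deficit to target: 181 − 143.86 = 37.14 mg/L.
(b) As CaCO₃: 37.14 mg/L × 2,050,000 L = 76,140 g; ÷ 50 g/eq ÷ 2 = 761.4 mol Na₂CO₃.
(b) Mass: 761.4 × 106 = 80,710 g.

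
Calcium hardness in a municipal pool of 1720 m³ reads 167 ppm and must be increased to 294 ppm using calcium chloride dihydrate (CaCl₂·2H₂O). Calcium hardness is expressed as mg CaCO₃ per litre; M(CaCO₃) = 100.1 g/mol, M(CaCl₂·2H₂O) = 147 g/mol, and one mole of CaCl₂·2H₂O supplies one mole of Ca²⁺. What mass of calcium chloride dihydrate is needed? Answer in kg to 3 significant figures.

321 kg

Volume: 1720 m³ = 1,720,000 L.
Hardness to add: (294 − 167) = 127 mg/L as CaCO₃ × 1,720,000 L = 218,400 g as CaCO₃.
Moles of Ca²⁺ (1 mol Ca²⁺ ≡ 1 mol CaCO₃): 218,400 / 100.1 g/mol = 2182 mol.
Mass of CaCl₂·2H₂O: 2182 × 147 = 320,800 g.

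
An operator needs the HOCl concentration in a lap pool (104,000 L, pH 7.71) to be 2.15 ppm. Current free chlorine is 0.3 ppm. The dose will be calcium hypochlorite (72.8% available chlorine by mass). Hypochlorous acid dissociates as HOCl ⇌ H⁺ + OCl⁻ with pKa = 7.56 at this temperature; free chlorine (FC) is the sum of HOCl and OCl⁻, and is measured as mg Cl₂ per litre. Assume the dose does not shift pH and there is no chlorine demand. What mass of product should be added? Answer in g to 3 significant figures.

698 g

[OCl⁻]/[HOCl] = 10^(pH − pKa) = 10^(7.71 − 7.56) = 1.413; fraction as HOCl = 1/(1 + 1.413) = 0.4145.
Free chlorine required for 2.15 ppm HOCl: 2.15 / 0.4145 = 5.187 ppm.
FC to add: 5.187 − 0.3 = 4.887 mg/L as Cl₂.
Cl₂ equivalent: 4.887 mg/L × 104,000 L = 508.2 g.
Product at 72.8% available Cl: 508.2 / 0.728 = 698.1 g.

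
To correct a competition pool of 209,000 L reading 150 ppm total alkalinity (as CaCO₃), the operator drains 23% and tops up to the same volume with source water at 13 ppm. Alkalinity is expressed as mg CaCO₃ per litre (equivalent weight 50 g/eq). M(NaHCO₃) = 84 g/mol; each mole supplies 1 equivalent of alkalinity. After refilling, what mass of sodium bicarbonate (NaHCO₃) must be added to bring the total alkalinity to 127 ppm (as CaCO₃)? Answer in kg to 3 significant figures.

After draining 23% and refilling: 150 × 0.77 + 13 × 0.23 = 118.49 ppm.
Deficit to target: 127 − 118.49 = 8.51 mg/L.
As CaCO₃: 8.51 mg/L × 209,000 L = 1779 g; ÷ 50 g/eq ÷ 1 = 35.57 mol NaHCO₃.
Mass: 35.57 × 84 = 2988 g.

2.99 kg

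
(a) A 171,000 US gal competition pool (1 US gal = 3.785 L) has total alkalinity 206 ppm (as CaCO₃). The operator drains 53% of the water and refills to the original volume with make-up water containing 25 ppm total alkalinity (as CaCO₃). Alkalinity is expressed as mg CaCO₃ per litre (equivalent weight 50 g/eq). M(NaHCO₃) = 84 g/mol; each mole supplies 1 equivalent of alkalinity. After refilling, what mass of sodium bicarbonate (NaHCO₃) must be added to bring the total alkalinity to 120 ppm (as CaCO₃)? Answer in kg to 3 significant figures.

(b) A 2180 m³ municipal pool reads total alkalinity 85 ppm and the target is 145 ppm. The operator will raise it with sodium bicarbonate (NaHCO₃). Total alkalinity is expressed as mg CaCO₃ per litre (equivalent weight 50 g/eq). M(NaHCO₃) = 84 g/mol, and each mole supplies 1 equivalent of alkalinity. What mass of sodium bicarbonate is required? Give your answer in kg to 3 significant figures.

(a) 10.8 kg; (b) 220 kg

(a) Volume: 171,000 US gal × 3.785 L/gal = 647,235 L.
(a) After draining 53% and refilling: 206 × 0.47 + 25 × 0.53 = 110.07 ppm.
(a) Deficit to target: 120 − 110.07 = 9.93 mg/L.
(a) As CaCO₃: 9.93 mg/L × 647,235 L = 6427 g; ÷ 50 g/eq ÷ 1 = 128.5 mol NaHCO₃.
(a) Mass: 128.5 × 84 = 10,800 g.

(b) Volume: 2180 m³ = 2,180,000 L.
(b) Alkalinity to add: (145 − 85) = 60 mg/L as CaCO₃ × 2,180,000 L = 130,800 g as CaCO₃.
(b) Equivalents: 130,800 g ÷ 50 g/eq = 2616 eq.
(b) NaHCO₃ supplies 1 eq per mole → 2616 mol.
(b) Mass: 2616 mol × 84 g/mol = 219,700 g.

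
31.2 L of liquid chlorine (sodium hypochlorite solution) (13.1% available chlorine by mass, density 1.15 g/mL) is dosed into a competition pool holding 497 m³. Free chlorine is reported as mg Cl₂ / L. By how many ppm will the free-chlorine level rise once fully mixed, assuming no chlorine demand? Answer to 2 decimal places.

9.46 ppm

Volume: 497 m³ = 497,000 L.
Mass of solution: 31.2 L × 1000 mL/L × 1.15 g/mL = 35,880 g.
Available chlorine delivered: 35,880 g × 0.131 = 4700 g as Cl₂.
Concentration rise: 4700 g / 497,000 L = 9.457 mg/L = 9.46 ppm.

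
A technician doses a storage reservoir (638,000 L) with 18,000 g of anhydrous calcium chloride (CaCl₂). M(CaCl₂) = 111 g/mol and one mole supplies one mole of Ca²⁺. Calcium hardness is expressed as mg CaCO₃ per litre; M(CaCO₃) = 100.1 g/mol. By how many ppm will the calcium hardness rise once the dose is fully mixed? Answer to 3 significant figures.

25.4 ppm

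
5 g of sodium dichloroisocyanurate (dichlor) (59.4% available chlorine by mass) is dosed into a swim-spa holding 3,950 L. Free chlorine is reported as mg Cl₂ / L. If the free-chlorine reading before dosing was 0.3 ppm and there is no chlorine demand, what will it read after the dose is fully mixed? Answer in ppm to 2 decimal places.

1.05 ppm

Available chlorine delivered: 5 g × 0.594 = 2.97 g as Cl₂.
Concentration rise: 2.97 g / 3,950 L = 0.7519 mg/L = 0.75 ppm.
Final FC: 0.3 + 0.75 = 1.05 ppm.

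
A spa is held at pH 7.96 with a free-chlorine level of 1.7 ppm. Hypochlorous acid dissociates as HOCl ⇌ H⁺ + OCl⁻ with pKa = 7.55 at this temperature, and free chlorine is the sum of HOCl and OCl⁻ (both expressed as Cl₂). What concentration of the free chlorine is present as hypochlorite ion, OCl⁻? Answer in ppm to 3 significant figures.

1.22 ppm

[OCl⁻]/[HOCl] = 10^(pH − pKa) = 10^(7.96 − 7.55) = 10^0.41 = 2.57.
Fraction as HOCl = 1 / (1 + 2.57) = 0.2801.
OCl⁻ = (1 − 0.2801) × 1.7 ppm = 1.224 ppm.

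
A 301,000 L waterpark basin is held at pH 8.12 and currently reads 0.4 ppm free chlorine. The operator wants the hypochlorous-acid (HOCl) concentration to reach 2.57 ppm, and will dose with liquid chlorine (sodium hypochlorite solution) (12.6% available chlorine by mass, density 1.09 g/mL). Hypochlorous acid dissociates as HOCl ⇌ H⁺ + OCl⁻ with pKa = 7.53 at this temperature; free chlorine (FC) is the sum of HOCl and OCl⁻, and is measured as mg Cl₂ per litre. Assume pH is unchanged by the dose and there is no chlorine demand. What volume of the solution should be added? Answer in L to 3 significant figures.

[OCl⁻]/[HOCl] = 10^(pH − pKa) = 10^(8.12 − 7.53) = 3.89; fraction as HOCl = 1/(1 + 3.89) = 0.2045.
Free chlorine required for 2.57 ppm HOCl: 2.57 / 0.2045 = 12.57 ppm.
FC to add: 12.57 − 0.4 = 12.17 mg/L as Cl₂.
Cl₂ equivalent: 12.17 mg/L × 301,000 L = 3663 g.
Product at 12.6% available Cl: 3663 / 0.126 = 29,070 g.
Volume: 29,070 g ÷ 1.09 g/mL = 26,670 mL.

26.7 L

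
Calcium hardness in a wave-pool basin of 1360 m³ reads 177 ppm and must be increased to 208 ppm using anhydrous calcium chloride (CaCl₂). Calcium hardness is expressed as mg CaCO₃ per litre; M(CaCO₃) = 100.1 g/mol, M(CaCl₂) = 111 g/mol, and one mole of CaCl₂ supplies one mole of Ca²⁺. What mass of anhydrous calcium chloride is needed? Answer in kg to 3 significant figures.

46.8 kg

Volume: 1360 m³ = 1,360,000 L.
Hardness to add: (208 − 177) = 31 mg/L as CaCO₃ × 1,360,000 L = 42,160 g as CaCO₃.
Moles of Ca²⁺ (1 mol Ca²⁺ ≡ 1 mol CaCO₃): 42,160 / 100.1 g/mol = 421.2 mol.
Mass of CaCl₂: 421.2 × 111 = 46,750 g.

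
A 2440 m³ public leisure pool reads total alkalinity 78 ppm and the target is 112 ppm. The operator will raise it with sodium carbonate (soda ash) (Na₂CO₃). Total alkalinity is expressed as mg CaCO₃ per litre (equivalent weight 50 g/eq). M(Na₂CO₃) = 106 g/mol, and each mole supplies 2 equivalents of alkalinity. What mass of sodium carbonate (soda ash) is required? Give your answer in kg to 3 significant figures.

Volume: 2440 m³ = 2,440,000 L.
Alkalinity to add: (112 − 78) = 34 mg/L as CaCO₃ × 2,440,000 L = 82,960 g as CaCO₃.
Equivalents: 82,960 g ÷ 50 g/eq = 1659 eq.
Each mole of Na₂CO₃ supplies 2 eq, so 1659 / 2 = 829.6 mol.
Mass: 829.6 mol × 106 g/mol = 87,940 g.

87.9 kg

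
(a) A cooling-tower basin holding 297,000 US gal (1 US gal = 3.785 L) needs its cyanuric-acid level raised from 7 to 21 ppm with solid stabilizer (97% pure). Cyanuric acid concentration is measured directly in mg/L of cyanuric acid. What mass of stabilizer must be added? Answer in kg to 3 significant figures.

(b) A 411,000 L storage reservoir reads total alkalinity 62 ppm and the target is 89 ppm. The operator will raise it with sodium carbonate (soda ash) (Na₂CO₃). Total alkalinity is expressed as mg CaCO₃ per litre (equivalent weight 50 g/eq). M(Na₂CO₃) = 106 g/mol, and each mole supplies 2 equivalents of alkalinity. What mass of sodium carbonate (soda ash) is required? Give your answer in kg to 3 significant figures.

(a) 16.2 kg; (b) 11.8 kg

(a) Volume: 297,000 US gal × 3.785 L/gal = 1,124,145 L.
(a) CYA to add: (21 − 7) = 14 mg/L × 1,124,145 L = 15,740 g cyanuric acid.
(a) At 97% purity: 15,740 / 0.97 = 16,220 g product.

(b) Alkalinity to add: (89 − 62) = 27 mg/L as CaCO₃ × 411,000 L = 11,100 g as CaCO₃.
(b) Equivalents: 11,100 g ÷ 50 g/eq = 221.9 eq.
(b) Each mole of Na₂CO₃ supplies 2 eq, so 221.9 / 2 = 111 mol.
(b) Mass: 111 mol × 106 g/mol = 11,760 g.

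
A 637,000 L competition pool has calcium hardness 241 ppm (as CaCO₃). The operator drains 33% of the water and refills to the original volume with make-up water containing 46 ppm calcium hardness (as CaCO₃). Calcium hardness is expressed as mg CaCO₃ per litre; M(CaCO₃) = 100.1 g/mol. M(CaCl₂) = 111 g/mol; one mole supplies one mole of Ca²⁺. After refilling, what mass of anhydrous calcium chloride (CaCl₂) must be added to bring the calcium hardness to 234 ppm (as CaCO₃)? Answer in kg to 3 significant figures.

40.5 kg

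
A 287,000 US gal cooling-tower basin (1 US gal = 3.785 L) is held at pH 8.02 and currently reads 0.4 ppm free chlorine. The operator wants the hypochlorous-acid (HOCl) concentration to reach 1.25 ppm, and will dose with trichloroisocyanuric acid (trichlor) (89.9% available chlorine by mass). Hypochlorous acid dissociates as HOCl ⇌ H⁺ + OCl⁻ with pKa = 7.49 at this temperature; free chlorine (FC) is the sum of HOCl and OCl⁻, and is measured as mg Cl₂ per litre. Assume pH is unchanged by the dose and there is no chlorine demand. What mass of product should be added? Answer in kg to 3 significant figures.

6.15 kg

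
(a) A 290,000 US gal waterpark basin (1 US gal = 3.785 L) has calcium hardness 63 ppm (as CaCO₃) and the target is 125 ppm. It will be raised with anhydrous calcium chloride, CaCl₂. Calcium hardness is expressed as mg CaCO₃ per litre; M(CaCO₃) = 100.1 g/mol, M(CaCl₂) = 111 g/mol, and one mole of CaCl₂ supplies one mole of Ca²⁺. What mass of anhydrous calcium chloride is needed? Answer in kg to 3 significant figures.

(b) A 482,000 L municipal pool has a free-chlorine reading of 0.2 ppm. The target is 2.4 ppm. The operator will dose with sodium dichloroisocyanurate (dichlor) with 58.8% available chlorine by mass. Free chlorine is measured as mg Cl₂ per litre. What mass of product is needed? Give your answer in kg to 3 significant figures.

(a) Volume: 290,000 US gal × 3.785 L/gal = 1,097,650 L.
(a) Hardness to add: (125 − 63) = 62 mg/L as CaCO₃ × 1,097,650 L = 68,050 g as CaCO₃.
(a) Moles of Ca²⁺ (1 mol Ca²⁺ ≡ 1 mol CaCO₃): 68,050 / 100.1 g/mol = 679.9 mol.
(a) Mass of CaCl₂: 679.9 × 111 = 75,460 g.

(b) Chlorine deficit: 2.4 − 0.2 = 2.2 ppm = 2.2 mg/L as Cl₂.
(b) Cl₂ equivalent needed: 2.2 mg/L × 482,000 L = 1,060,000 mg = 1060 g.
(b) Product at 58.8% available chlorine: 1060 / 0.588 = 1803 g.

(a) 75.5 kg; (b) 1.80 kg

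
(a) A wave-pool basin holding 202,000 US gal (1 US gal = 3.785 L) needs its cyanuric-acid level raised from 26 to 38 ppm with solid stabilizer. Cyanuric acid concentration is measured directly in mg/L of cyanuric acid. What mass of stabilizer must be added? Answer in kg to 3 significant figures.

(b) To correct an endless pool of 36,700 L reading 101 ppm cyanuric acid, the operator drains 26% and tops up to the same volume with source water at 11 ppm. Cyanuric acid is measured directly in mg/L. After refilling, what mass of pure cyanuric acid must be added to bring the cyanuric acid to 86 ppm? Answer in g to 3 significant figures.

(a) 9.17 kg; (b) 308 g

(a) Volume: 202,000 US gal × 3.785 L/gal = 764,570 L.
(a) CYA to add: (38 − 26) = 12 mg/L × 764,570 L = 9175 g cyanuric acid.

(b) After draining 26% and refilling: 101 × 0.74 + 11 × 0.26 = 77.6 ppm.
(b) Deficit to target: 86 − 77.6 = 8.4 mg/L.
(b) Mass: 8.4 mg/L × 36,700 L = 308.3 g cyanuric acid.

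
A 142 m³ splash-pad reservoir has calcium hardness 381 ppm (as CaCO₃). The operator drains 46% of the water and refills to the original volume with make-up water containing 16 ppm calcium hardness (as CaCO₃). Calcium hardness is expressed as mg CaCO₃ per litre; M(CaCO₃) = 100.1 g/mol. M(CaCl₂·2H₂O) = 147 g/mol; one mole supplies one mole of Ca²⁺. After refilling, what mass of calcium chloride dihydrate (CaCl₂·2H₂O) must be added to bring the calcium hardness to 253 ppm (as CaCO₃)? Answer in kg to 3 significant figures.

Volume: 142 m³ = 142,000 L.
After draining 46% and refilling: 381 × 0.54 + 16 × 0.46 = 213.1 ppm.
Deficit to target: 253 − 213.1 = 39.9 mg/L.
As CaCO₃: 39.9 mg/L × 142,000 L = 5666 g; ÷ 100.1 = 56.6 mol Ca²⁺.
Mass: 56.6 × 147 = 8320 g.

8.32 kg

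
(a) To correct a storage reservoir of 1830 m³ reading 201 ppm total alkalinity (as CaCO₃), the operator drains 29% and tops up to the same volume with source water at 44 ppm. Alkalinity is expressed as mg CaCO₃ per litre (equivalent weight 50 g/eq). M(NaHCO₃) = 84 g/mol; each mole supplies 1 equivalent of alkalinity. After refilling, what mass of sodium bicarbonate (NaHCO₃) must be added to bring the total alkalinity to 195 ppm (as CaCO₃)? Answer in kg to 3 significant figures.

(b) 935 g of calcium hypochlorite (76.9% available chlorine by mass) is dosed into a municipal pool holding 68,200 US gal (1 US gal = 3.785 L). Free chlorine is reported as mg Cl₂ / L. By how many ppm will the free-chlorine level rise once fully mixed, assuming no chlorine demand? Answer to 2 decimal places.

(a) 122 kg; (b) 2.79 ppm

(a) Volume: 1830 m³ = 1,830,000 L.
(a) After draining 29% and refilling: 201 × 0.71 + 44 × 0.29 = 155.47 ppm.
(a) Deficit to target: 195 − 155.47 = 39.53 mg/L.
(a) As CaCO₃: 39.53 mg/L × 1,830,000 L = 72,340 g; ÷ 50 g/eq ÷ 1 = 1447 mol NaHCO₃.
(a) Mass: 1447 × 84 = 121,500 g.

(b) Volume: 68,200 US gal × 3.785 L/gal = 258,137 L.
(b) Available chlorine delivered: 935 g × 0.769 = 719 g as Cl₂.
(b) Concentration rise: 719 g / 258,137 L = 2.785 mg/L = 2.79 ppm.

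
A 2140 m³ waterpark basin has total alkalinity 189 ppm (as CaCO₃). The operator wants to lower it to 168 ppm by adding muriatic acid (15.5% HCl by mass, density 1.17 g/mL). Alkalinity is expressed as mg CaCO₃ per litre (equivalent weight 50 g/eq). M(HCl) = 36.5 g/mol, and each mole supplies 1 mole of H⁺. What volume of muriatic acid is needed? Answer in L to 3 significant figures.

Volume: 2140 m³ = 2,140,000 L.
Alkalinity to neutralize: (189 − 168) = 21 mg/L as CaCO₃ × 2,140,000 L = 44,940 g as CaCO₃.
Equivalents of H⁺ required: 44,940 ÷ 50 g/eq = 898.8 eq = 898.8 mol HCl.
Mass of HCl: 898.8 × 36.5 = 32,810 g.
Mass of 15.5% solution: 32,810 / 0.155 = 211,700 g.
Volume: 211,700 g ÷ 1.17 g/mL = 180,900 mL.

181 L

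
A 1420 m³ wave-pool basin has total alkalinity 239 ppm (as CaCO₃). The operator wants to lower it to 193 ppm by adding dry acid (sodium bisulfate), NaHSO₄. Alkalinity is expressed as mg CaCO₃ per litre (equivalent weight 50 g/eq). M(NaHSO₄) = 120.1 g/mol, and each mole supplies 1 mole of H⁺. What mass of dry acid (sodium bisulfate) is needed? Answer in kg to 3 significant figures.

157 kg

Volume: 1420 m³ = 1,420,000 L.
Alkalinity to neutralize: (239 − 193) = 46 mg/L as CaCO₃ × 1,420,000 L = 65,320 g as CaCO₃.
Equivalents of H⁺ required: 65,320 ÷ 50 g/eq = 1306 eq = 1306 mol NaHSO₄.
Mass of NaHSO₄: 1306 × 120.1 = 156,900 g.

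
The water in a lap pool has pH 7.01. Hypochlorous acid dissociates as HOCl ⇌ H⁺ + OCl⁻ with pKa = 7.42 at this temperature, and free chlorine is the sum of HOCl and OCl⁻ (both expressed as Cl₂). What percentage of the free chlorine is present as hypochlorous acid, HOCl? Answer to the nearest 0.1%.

72.0%

[OCl⁻]/[HOCl] = 10^(pH − pKa) = 10^(7.01 − 7.42) = 10^-0.41 = 0.389.
Fraction as HOCl = 1 / (1 + 0.389) = 0.7199.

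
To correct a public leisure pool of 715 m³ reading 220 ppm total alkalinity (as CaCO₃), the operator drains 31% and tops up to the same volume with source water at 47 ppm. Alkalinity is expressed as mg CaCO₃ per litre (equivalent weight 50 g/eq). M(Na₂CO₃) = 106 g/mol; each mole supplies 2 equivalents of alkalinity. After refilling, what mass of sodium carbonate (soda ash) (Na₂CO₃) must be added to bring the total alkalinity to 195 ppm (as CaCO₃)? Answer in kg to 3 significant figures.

Volume: 715 m³ = 715,000 L.
After draining 31% and refilling: 220 × 0.69 + 47 × 0.31 = 166.37 ppm.
Deficit to target: 195 − 166.37 = 28.63 mg/L.
As CaCO₃: 28.63 mg/L × 715,000 L = 20,470 g; ÷ 50 g/eq ÷ 2 = 204.7 mol Na₂CO₃.
Mass: 204.7 × 106 = 21,700 g.

21.7 kg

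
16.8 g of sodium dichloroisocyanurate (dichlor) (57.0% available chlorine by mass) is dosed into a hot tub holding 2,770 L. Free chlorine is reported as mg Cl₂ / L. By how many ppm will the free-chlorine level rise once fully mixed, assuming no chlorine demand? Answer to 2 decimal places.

3.46 ppm

Available chlorine delivered: 16.8 g × 0.57 = 9.576 g as Cl₂.
Concentration rise: 9.576 g / 2,770 L = 3.457 mg/L = 3.46 ppm.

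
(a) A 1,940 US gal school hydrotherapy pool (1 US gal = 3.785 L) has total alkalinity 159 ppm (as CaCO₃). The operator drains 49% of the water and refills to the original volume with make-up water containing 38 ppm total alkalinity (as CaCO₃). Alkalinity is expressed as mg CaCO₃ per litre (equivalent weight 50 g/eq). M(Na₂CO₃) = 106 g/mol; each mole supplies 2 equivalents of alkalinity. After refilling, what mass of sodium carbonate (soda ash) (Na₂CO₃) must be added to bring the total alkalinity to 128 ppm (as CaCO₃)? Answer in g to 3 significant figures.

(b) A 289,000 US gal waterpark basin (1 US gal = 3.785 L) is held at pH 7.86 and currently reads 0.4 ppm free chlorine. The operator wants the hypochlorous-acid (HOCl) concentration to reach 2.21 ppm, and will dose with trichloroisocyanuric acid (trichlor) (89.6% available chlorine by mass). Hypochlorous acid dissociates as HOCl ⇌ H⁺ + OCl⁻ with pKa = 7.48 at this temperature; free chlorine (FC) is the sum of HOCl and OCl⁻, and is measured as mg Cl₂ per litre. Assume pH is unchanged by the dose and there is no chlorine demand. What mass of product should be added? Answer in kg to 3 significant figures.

(a) 220 g; (b) 8.68 kg

(a) Volume: 1,940 US gal × 3.785 L/gal = 7,343 L.
(a) After draining 49% and refilling: 159 × 0.51 + 38 × 0.49 = 99.71 ppm.
(a) Deficit to target: 128 − 99.71 = 28.29 mg/L.
(a) As CaCO₃: 28.29 mg/L × 7,343 L = 207.7 g; ÷ 50 g/eq ÷ 2 = 2.077 mol Na₂CO₃.
(a) Mass: 2.077 × 106 = 220.2 g.

(b) Volume: 289,000 US gal × 3.785 L/gal = 1,093,865 L.
(b) [OCl⁻]/[HOCl] = 10^(pH − pKa) = 10^(7.86 − 7.48) = 2.399; fraction as HOCl = 1/(1 + 2.399) = 0.2942.
(b) Free chlorine required for 2.21 ppm HOCl: 2.21 / 0.2942 = 7.511 ppm.
(b) FC to add: 7.511 − 0.4 = 7.111 mg/L as Cl₂.
(b) Cl₂ equivalent: 7.111 mg/L × 1,093,865 L = 7779 g.
(b) Product at 89.6% available Cl: 7779 / 0.896 = 8682 g.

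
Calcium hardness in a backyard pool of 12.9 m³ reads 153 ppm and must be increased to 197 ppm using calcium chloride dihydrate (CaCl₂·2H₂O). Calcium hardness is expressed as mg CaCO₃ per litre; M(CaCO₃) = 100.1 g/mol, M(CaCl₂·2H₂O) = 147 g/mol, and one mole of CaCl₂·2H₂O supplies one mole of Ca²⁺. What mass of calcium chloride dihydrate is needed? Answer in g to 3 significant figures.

834 g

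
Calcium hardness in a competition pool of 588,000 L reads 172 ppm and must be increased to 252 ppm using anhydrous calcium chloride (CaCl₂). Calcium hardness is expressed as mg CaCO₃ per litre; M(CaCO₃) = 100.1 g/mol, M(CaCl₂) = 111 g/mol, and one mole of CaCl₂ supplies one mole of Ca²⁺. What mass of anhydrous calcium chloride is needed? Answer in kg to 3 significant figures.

Hardness to add: (252 − 172) = 80 mg/L as CaCO₃ × 588,000 L = 47,040 g as CaCO₃.
Moles of Ca²⁺ (1 mol Ca²⁺ ≡ 1 mol CaCO₃): 47,040 / 100.1 g/mol = 469.9 mol.
Mass of CaCl₂: 469.9 × 111 = 52,160 g.

52.2 kg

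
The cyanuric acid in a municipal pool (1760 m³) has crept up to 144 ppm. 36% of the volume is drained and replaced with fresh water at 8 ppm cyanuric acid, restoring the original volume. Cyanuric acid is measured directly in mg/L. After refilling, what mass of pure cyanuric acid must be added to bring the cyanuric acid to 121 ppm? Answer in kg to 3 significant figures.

Volume: 1760 m³ = 1,760,000 L.
After draining 36% and refilling: 144 × 0.64 + 8 × 0.36 = 95.04 ppm.
Deficit to target: 121 − 95.04 = 25.96 mg/L.
Mass: 25.96 mg/L × 1,760,000 L = 45,690 g cyanuric acid.

45.7 kg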